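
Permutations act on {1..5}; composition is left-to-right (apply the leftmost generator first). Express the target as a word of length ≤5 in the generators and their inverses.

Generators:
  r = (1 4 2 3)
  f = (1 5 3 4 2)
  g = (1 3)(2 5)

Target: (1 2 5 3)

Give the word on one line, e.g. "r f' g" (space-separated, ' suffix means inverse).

  after f: (1 5 3 4 2)
  after g': (1 2 3 4 5)
  after f': (1 4)(2 5)
  after r: (1 2 5 3)

f g' f' r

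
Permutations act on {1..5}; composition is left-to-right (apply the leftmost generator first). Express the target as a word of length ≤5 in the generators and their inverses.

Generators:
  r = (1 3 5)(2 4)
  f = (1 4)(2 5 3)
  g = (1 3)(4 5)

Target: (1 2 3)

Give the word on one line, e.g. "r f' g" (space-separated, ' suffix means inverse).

  after g: (1 3)(4 5)
  after f': (1 5)(2 3 4)
  after g: (1 4 2)(3 5)
  after r: (1 2 3)

g f' g r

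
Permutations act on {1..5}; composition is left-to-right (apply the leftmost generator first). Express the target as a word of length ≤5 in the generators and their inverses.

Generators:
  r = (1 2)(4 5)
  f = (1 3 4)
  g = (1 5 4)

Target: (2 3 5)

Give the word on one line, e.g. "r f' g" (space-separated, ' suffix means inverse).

  after r': (1 2)(4 5)
  after f: (1 2 3 4 5)
  after r': (2 3 5)

r' f r'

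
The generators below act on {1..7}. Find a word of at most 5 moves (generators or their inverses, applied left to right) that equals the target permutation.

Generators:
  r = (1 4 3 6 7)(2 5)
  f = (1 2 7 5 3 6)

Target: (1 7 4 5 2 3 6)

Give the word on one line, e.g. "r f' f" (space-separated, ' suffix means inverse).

r' f' r' f'

  after r': (1 7 6 3 4)(2 5)
  after f': (1 2 7 3 4 6 5)
  after r': (1 5 7 4 3)(2 6)
  after f': (1 7 4 5 2 3 6)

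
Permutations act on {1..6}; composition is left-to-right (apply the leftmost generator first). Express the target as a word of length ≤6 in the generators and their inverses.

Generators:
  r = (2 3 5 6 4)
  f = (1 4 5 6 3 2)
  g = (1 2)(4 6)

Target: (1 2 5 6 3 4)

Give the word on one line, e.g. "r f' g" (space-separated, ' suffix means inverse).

  after r': (2 4 6 5 3)
  after g: (1 2 6 5 3)
  after r: (1 3)(2 4)
  after f: (1 2 5 6 3 4)

r' g r f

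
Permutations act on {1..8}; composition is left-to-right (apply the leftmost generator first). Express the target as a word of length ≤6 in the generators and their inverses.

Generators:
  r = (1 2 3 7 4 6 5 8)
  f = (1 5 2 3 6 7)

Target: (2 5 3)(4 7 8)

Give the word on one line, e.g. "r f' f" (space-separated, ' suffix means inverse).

f r f' r

  after f: (1 5 2 3 6 7)
  after r: (1 8)(2 7)(3 5)(4 6)
  after f': (1 8 7 5 2 6 4 3)
  after r: (2 5 3)(4 7 8)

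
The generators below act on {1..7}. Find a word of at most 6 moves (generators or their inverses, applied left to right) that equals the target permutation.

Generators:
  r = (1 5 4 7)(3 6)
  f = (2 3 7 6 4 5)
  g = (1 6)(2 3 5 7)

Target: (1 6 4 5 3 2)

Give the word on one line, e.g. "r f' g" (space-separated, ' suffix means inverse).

g' f r' r' g'

  after g': (1 6)(2 7 5 3)
  after f: (1 4 5 7 2 6)
  after r': (1 5 4)(2 3 6 7)
  after r': (2 6 4 7)
  after g': (1 6 4 5 3 2)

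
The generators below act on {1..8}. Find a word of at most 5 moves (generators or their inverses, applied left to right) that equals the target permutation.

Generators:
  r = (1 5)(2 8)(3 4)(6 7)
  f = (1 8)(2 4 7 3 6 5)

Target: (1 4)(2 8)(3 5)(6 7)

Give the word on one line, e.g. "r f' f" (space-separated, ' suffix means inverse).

  after f': (1 8)(2 5 6 3 7 4)
  after r: (1 2)(3 6 4 8 5 7)
  after f: (1 4)(2 8)(3 5)(6 7)

f' r f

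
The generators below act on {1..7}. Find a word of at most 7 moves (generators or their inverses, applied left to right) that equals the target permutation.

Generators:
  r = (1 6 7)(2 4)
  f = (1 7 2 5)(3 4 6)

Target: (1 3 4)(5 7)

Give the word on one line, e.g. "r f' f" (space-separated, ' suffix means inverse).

  after r': (1 7 6)(2 4)
  after f': (2 3 6 5)(4 7)
  after r: (1 6 5 4)(2 3 7)
  after f: (1 3 2 4 7 5 6)
  after r: (1 3 4)(5 7)

r' f' r f r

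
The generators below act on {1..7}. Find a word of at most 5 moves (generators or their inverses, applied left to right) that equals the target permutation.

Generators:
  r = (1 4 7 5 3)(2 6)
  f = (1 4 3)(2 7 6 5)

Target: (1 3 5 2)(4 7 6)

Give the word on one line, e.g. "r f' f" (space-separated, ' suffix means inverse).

  after f: (1 4 3)(2 7 6 5)
  after r': (2 4 5 6 7)
  after r': (1 3 5 2)(4 7 6)

f r' r'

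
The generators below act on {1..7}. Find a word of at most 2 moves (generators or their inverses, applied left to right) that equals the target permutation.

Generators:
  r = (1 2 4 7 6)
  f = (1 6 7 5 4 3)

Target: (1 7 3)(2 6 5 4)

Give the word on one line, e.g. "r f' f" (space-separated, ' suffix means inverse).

r' f

  after r': (1 6 7 4 2)
  after f: (1 7 3)(2 6 5 4)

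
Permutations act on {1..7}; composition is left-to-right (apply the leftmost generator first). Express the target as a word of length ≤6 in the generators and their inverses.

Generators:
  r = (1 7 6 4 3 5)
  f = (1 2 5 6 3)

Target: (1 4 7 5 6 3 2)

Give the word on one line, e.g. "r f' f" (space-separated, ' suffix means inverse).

  after f: (1 2 5 6 3)
  after f: (1 5 3 2 6)
  after r': (1 3 2 7)(4 6 5)
  after r': (1 4 7 5 6 3 2)

f f r' r'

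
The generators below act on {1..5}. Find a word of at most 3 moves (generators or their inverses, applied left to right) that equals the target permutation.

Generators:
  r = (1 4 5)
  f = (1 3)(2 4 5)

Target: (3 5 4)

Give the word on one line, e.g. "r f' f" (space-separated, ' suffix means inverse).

  after f: (1 3)(2 4 5)
  after r: (1 3 4)(2 5)
  after f: (3 5 4)

f r f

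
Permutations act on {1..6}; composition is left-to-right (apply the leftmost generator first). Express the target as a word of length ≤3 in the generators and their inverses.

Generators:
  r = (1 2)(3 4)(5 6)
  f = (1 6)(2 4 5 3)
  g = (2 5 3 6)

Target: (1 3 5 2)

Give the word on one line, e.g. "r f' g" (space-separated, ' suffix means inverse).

f' g f'

  after f': (1 6)(2 3 5 4)
  after g: (1 2 6)(4 5)
  after f': (1 3 5 2)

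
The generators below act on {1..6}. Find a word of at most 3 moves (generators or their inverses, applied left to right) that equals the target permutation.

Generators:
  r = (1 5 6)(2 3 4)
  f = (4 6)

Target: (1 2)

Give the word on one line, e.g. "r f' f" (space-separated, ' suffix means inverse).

  after r': (1 6 5)(2 4 3)
  after f: (1 4 3 2 6 5)
  after r: (1 2)

r' f r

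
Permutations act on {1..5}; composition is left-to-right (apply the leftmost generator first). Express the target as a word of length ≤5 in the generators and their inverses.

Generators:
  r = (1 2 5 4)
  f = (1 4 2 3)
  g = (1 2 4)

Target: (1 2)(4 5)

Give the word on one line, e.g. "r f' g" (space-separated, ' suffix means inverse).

g' r' g' r'

  after g': (1 4 2)
  after r': (1 5 2 4)
  after g': (1 5)
  after r': (1 2)(4 5)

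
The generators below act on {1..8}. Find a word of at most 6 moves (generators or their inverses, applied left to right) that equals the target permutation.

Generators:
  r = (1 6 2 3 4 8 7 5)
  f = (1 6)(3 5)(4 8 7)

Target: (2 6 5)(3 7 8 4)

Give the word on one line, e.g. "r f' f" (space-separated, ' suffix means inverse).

  after f: (1 6)(3 5)(4 8 7)
  after f: (4 7 8)
  after f: (1 6)(3 5)
  after r': (2 6 5)(3 7 8 4)

f f f r'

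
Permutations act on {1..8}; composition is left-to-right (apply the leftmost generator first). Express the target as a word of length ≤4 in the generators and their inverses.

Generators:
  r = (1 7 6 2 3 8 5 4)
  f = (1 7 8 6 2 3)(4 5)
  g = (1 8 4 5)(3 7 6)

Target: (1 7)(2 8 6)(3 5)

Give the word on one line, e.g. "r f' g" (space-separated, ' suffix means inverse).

  after g: (1 8 4 5)(3 7 6)
  after f': (1 7 8 5 3)(2 6)
  after r': (2 7 3 4 5)
  after f: (1 7)(2 8 6)(3 5)

g f' r' f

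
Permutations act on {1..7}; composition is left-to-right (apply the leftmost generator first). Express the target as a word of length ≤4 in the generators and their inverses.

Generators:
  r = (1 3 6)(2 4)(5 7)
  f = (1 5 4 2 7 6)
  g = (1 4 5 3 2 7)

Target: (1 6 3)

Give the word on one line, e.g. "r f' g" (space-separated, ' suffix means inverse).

  after r: (1 3 6)(2 4)(5 7)
  after r: (1 6 3)

r r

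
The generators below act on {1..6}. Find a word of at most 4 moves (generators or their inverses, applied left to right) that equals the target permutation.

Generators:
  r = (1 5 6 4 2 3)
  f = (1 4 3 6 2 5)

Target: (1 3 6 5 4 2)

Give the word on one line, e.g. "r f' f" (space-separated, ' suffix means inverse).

  after f': (1 5 2 6 3 4)
  after r: (1 6)(2 4 5 3)
  after f': (1 3 6 5 4 2)

f' r f'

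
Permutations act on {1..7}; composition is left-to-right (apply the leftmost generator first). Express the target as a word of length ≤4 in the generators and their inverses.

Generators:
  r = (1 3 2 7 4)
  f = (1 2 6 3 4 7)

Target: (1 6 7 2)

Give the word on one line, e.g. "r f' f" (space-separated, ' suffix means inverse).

r f' r

  after r: (1 3 2 7 4)
  after f': (1 6 2 4 7 3)
  after r: (1 6 7 2)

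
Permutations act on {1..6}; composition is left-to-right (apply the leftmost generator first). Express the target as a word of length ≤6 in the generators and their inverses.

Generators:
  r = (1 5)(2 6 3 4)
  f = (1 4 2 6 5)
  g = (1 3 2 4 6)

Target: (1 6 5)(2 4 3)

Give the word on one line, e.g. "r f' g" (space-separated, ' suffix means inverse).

f' r' f' r' g'

  after f': (1 5 6 2 4)
  after r': (2 3 6 4 5)
  after f': (1 5 4 6)(2 3)
  after r': (2 6 5 3 4)
  after g': (1 6 5)(2 4 3)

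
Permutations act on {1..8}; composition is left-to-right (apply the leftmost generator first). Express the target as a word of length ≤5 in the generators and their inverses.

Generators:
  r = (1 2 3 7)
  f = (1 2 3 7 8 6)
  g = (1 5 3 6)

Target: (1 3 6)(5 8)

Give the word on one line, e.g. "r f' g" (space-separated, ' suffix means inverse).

g' r' f g' g'

  after g': (1 6 3 5)
  after r': (1 6 2)(3 5 7)
  after f: (3 5 8 6)
  after g': (1 6 5 8 3)
  after g': (1 3 6)(5 8)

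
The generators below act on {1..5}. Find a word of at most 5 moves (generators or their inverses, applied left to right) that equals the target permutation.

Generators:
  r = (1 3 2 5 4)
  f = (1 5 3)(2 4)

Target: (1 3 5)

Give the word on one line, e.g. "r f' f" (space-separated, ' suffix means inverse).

  after f': (1 3 5)(2 4)
  after f': (1 5 3)
  after f': (2 4)
  after f': (1 3 5)

f' f' f' f'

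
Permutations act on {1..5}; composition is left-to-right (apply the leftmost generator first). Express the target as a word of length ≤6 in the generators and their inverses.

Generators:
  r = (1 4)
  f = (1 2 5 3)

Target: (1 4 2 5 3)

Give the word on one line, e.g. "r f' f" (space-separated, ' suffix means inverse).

  after r: (1 4)
  after f: (1 4 2 5 3)
  after r: (2 5 3 4)
  after r: (1 4 2 5 3)

r f r r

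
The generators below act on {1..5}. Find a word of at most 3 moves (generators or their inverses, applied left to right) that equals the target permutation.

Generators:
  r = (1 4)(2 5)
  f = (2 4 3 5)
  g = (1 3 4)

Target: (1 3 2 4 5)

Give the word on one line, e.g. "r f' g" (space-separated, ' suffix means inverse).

  after f: (2 4 3 5)
  after f: (2 3)(4 5)
  after g: (1 3 2 4 5)

f f g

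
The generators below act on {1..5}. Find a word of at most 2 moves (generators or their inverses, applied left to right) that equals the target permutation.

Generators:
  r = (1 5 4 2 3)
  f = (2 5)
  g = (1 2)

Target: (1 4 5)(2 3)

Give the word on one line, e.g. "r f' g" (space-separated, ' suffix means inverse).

g' r'

  after g': (1 2)
  after r': (1 4 5)(2 3)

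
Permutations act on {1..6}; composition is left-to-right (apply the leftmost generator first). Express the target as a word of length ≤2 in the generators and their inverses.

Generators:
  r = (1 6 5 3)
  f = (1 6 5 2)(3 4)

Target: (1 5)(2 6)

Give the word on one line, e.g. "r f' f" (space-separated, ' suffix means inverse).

  after f: (1 6 5 2)(3 4)
  after f: (1 5)(2 6)

f f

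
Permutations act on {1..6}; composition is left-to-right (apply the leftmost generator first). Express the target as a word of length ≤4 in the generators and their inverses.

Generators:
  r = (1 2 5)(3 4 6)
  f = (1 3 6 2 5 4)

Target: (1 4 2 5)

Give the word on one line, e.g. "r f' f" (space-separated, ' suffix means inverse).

  after f': (1 4 5 2 6 3)
  after f': (1 5 6)(2 3 4)
  after r: (2 4 5 3 6)
  after f': (1 4 2 5)

f' f' r f'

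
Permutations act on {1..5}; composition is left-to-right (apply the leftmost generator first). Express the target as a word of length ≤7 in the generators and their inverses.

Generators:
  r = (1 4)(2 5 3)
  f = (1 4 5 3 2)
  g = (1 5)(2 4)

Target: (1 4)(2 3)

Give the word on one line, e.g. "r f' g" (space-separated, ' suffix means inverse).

  after f: (1 4 5 3 2)
  after r: (2 4 3 5)
  after g': (1 5 4 3)
  after r': (1 2 3 4 5)
  after g': (1 4)(2 3)

f r g' r' g'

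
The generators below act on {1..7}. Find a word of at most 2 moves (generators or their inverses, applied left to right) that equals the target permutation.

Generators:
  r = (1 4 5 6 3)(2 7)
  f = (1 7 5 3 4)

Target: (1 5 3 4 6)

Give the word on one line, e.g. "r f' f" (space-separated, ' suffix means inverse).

  after r: (1 4 5 6 3)(2 7)
  after r: (1 5 3 4 6)

r r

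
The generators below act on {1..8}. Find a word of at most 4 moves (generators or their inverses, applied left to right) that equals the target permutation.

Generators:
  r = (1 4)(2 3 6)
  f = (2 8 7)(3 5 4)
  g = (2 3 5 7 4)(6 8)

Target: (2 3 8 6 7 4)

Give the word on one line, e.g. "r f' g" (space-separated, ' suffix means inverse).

  after g': (2 4 7 5 3)(6 8)
  after f: (2 3 8 6 7 4)

g' f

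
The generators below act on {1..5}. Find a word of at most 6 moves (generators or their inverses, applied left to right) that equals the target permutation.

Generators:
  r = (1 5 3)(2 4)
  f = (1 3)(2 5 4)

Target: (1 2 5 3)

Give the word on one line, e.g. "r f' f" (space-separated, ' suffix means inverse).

f r' f' f' r

  after f: (1 3)(2 5 4)
  after r': (1 5 2)
  after f': (1 2 3)(4 5)
  after f': (1 4 2)
  after r: (1 2 5 3)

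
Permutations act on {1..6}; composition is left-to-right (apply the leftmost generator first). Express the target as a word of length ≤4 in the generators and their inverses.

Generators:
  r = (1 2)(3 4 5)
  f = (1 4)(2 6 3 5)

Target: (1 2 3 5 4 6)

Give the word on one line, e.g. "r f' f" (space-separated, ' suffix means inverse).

  after f: (1 4)(2 6 3 5)
  after r: (1 5)(2 6 4)
  after f: (1 2 3 5 4 6)

f r f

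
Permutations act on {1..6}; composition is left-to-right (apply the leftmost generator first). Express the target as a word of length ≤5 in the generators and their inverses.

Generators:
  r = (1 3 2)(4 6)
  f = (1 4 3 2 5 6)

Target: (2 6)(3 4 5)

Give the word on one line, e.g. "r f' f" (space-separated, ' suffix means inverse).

r' f' r'

  after r': (1 2 3)(4 6)
  after f': (1 3 6)(2 4 5)
  after r': (2 6)(3 4 5)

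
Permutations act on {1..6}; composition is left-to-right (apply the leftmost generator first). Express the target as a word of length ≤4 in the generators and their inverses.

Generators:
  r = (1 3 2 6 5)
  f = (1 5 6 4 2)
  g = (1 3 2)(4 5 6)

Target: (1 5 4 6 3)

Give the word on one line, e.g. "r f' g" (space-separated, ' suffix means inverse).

  after g: (1 3 2)(4 5 6)
  after f: (1 3)(2 5 4 6)
  after g': (2 4 5 6 3)
  after f: (1 5 4 6 3)

g f g' f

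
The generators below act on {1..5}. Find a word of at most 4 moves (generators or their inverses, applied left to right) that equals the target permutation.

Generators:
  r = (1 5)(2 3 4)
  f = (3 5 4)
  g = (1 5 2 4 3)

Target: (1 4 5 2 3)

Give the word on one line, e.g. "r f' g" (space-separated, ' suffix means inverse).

  after g: (1 5 2 4 3)
  after f: (1 4 5 2 3)

g f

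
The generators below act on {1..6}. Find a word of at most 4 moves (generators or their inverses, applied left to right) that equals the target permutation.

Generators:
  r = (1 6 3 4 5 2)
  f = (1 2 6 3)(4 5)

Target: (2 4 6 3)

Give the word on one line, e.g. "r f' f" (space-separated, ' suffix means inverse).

r' f'

  after r': (1 2 5 4 3 6)
  after f': (2 4 6 3)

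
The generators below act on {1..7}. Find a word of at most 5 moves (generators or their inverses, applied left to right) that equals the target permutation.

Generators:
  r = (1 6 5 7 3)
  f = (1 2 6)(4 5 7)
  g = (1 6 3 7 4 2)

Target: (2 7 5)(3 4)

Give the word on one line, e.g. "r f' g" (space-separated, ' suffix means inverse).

  after g: (1 6 3 7 4 2)
  after r': (2 3 5 6 7 4)
  after f: (1 2 3 7 5)(4 6)
  after f: (1 6 5 2 3 4)
  after r': (2 7 5)(3 4)

g r' f f r'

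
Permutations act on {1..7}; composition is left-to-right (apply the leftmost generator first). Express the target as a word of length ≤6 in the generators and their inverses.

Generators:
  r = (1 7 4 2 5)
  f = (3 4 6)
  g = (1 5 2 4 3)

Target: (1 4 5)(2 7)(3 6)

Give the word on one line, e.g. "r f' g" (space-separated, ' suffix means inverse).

  after g: (1 5 2 4 3)
  after r': (1 2 7)(3 5 4)
  after g: (1 4)(2 7 5 3)
  after g: (1 3 4 5)(2 7)
  after f: (1 4 5)(2 7)(3 6)

g r' g g f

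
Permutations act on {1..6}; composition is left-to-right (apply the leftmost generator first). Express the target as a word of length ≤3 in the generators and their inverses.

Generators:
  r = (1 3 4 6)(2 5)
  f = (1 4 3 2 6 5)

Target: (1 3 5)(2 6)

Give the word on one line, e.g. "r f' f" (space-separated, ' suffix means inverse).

  after r': (1 6 4 3)(2 5)
  after r': (1 4)(3 6)
  after f: (1 3 5)(2 6)

r' r' f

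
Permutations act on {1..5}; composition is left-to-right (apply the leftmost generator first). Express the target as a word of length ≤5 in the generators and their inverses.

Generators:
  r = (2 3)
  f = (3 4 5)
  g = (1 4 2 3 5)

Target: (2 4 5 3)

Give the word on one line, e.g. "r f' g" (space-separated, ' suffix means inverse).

  after r: (2 3)
  after g': (1 5 3 4)
  after f': (1 4)
  after g': (2 4 5 3)

r g' f' g'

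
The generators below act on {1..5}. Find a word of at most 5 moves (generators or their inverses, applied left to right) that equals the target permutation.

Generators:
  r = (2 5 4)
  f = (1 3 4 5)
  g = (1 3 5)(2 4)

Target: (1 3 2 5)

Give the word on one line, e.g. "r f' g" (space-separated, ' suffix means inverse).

f r' r'

  after f: (1 3 4 5)
  after r': (1 3 5)(2 4)
  after r': (1 3 2 5)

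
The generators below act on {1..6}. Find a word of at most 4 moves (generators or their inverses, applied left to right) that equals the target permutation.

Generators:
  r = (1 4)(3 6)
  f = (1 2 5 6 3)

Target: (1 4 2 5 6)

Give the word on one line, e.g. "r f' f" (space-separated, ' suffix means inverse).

r f

  after r: (1 4)(3 6)
  after f: (1 4 2 5 6)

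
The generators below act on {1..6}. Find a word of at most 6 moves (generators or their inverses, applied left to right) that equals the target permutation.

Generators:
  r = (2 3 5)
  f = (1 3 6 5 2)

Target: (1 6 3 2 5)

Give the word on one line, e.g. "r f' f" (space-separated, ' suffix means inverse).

f' f' f' r

  after f': (1 2 5 6 3)
  after f': (1 5 3 2 6)
  after f': (1 6 2 3 5)
  after r: (1 6 3 2 5)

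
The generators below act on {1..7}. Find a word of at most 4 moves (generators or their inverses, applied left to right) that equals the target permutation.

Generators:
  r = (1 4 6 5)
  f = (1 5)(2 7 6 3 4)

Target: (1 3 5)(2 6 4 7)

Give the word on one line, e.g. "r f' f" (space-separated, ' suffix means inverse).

f r' f

  after f: (1 5)(2 7 6 3 4)
  after r': (1 6 3)(2 7 4)
  after f: (1 3 5)(2 6 4 7)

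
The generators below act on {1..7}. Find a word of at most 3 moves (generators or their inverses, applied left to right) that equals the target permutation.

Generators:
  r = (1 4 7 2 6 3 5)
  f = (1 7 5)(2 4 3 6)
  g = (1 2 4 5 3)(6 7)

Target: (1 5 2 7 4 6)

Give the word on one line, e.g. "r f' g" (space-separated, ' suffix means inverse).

r g

  after r: (1 4 7 2 6 3 5)
  after g: (1 5 2 7 4 6)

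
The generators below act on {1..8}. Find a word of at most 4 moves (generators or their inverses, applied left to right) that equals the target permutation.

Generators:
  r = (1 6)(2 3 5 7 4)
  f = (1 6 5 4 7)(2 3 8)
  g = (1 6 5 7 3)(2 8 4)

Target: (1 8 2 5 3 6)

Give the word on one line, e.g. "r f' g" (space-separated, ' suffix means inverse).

  after g': (1 3 7 5 6)(2 4 8)
  after f: (1 8 3)(2 7 4)
  after r': (1 8 2 5 3 6)

g' f r'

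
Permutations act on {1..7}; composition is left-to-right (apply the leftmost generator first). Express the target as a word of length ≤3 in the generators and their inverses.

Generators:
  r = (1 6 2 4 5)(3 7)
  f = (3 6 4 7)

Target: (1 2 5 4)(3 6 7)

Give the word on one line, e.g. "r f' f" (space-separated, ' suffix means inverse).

  after r: (1 6 2 4 5)(3 7)
  after r: (1 2 5 6 4)
  after f: (1 2 5 4)(3 6 7)

r r f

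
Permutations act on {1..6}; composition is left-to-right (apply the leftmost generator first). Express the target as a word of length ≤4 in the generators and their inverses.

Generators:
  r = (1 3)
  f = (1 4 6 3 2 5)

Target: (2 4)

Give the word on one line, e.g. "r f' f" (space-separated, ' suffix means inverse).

  after f': (1 5 2 3 6 4)
  after r': (1 5 2)(3 6 4)
  after f: (2 4)

f' r' f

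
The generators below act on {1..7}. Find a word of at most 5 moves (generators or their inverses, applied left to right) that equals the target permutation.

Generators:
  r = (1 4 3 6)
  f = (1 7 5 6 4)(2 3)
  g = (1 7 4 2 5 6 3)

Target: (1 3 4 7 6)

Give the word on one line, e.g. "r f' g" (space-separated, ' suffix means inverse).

f g f' g

  after f: (1 7 5 6 4)(2 3)
  after g: (1 4 7 6 2)(3 5)
  after f': (1 6 3 7 5 2 4)
  after g: (1 3 4 7 6)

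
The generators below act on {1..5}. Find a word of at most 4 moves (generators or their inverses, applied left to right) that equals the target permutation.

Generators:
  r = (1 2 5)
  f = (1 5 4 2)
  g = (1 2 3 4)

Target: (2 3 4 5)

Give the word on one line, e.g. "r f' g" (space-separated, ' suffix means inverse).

  after f': (1 2 4 5)
  after r: (1 5 2 4)
  after f: (1 4 5)
  after g: (2 3 4 5)

f' r f g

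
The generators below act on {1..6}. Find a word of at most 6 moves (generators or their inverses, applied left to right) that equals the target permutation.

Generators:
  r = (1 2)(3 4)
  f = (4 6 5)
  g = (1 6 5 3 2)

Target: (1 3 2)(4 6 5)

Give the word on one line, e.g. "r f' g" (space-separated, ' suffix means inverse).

  after f: (4 6 5)
  after g: (1 6 3 2)(4 5)
  after r: (1 6 4 5 3)
  after f': (1 4 6 5 3)
  after r': (1 3 2)(4 6 5)

f g r f' r'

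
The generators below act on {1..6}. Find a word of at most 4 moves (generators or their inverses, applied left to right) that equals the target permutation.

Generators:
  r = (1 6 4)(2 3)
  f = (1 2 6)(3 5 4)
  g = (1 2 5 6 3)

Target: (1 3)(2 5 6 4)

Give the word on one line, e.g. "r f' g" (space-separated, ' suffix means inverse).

r' r' g

  after r': (1 4 6)(2 3)
  after r': (1 6 4)
  after g: (1 3)(2 5 6 4)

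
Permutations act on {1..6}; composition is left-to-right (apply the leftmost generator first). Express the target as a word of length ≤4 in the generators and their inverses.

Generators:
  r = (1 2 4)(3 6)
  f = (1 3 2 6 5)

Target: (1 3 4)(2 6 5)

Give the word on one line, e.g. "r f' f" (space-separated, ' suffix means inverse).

f r' r'

  after f: (1 3 2 6 5)
  after r': (1 6 5 4 2 3)
  after r': (1 3 4)(2 6 5)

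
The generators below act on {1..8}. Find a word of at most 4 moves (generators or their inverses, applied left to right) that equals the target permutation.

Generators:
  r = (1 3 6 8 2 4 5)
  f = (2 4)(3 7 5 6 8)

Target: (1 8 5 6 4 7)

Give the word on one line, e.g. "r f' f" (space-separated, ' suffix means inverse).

  after f': (2 4)(3 8 6 5 7)
  after r': (1 5 7)(3 6 4 8)
  after f: (1 6 2 4 3 8 7)
  after f: (1 8 5 6 4 7)

f' r' f f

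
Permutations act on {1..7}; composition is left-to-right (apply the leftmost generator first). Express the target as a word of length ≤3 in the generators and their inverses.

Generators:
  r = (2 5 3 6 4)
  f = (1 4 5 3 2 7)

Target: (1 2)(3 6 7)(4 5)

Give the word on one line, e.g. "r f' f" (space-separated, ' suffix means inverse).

r f' f'

  after r: (2 5 3 6 4)
  after f': (1 7 2 4 3 6)
  after f': (1 2)(3 6 7)(4 5)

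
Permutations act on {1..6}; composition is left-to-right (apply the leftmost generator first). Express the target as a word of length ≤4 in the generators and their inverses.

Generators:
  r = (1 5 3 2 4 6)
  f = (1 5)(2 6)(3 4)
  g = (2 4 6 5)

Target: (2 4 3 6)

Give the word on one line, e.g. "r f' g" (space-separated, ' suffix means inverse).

r' g f

  after r': (1 6 4 2 3 5)
  after g: (1 5)(2 3)
  after f: (2 4 3 6)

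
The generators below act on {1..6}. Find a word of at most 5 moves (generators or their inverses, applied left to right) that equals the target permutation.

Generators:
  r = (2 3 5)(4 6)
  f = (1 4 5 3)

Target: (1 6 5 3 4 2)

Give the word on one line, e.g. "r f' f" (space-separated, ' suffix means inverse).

f r f

  after f: (1 4 5 3)
  after r: (1 6 4 2 3)
  after f: (1 6 5 3 4 2)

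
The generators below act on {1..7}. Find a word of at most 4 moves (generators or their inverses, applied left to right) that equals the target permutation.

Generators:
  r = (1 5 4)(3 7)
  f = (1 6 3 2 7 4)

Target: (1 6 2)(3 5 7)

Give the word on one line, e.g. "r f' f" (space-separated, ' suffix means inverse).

  after r': (1 4 5)(3 7)
  after f: (2 7)(3 4 5 6)
  after f: (1 6 2 4 5 3)
  after r: (1 6 2)(3 5 7)

r' f f r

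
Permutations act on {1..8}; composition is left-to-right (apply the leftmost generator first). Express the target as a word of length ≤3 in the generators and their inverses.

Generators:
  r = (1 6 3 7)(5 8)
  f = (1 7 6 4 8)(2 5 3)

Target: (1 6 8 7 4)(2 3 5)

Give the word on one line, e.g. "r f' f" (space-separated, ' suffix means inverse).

  after f: (1 7 6 4 8)(2 5 3)
  after f: (1 6 8 7 4)(2 3 5)

f f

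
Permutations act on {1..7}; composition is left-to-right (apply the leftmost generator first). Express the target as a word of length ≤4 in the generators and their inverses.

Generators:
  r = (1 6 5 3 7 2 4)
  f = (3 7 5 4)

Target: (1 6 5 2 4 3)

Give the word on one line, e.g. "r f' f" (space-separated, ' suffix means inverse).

  after f': (3 4 5 7)
  after r: (1 6 5 2 4 3)

f' r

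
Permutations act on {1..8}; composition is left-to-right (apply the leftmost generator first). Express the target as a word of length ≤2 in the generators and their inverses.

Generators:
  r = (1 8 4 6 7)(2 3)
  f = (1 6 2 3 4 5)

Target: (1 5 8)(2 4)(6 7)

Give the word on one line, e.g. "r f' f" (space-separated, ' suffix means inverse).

  after f': (1 5 4 3 2 6)
  after r': (1 5 8)(2 4)(6 7)

f' r'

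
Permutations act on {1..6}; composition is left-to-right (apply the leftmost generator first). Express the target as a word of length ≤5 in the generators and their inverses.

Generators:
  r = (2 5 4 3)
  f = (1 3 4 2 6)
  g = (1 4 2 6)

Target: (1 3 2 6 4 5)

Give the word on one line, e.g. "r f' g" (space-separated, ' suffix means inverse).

r' g' f f g

  after r': (2 3 4 5)
  after g': (1 6 2 3)(4 5)
  after f: (2 4 5)
  after f: (1 3 4 5 6)
  after g: (1 3 2 6 4 5)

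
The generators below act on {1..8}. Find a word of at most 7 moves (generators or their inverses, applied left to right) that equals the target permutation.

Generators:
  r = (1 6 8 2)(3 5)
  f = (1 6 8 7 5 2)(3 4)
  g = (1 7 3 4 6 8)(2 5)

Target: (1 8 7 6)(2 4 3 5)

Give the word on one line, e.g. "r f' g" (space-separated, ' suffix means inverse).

g r f' g' f

  after g: (1 7 3 4 6 8)(2 5)
  after r: (1 7 5)(2 3 4 8 6)
  after f': (1 8)(2 4 6 5)
  after g': (1 6 2 3 7)
  after f: (1 8 7 6)(2 4 3 5)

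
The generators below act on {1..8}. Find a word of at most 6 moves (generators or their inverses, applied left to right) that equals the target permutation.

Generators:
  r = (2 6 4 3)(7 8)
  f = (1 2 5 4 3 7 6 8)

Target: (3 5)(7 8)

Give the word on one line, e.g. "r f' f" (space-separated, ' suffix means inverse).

  after f': (1 8 6 7 3 4 5 2)
  after r: (1 7 2)(4 5 6 8)
  after r: (1 8 3 2)(4 5)(6 7)
  after f: (3 5)(7 8)

f' r r f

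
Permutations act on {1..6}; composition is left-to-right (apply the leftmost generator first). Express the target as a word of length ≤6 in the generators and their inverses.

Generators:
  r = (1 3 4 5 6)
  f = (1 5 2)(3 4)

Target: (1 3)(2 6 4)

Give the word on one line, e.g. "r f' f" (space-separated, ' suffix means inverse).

r' r' f' r

  after r': (1 6 5 4 3)
  after r': (1 5 3 6 4)
  after f': (2 5 4)(3 6)
  after r: (1 3)(2 6 4)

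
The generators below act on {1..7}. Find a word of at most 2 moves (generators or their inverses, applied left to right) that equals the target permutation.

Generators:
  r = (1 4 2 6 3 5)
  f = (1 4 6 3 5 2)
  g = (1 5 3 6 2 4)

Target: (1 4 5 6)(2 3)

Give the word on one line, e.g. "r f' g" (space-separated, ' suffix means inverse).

  after f': (1 2 5 3 6 4)
  after g: (1 4 5 6)(2 3)

f' g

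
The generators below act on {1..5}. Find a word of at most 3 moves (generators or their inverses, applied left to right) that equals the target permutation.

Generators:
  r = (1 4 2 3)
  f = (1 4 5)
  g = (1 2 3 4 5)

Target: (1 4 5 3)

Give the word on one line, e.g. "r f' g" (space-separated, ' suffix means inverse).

  after g: (1 2 3 4 5)
  after r': (1 4 5 3)

g r'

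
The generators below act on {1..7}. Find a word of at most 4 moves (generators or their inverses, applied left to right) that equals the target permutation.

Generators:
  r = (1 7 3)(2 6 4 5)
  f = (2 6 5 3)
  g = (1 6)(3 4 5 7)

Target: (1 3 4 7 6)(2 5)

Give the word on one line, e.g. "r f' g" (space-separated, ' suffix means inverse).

r' g' f' r

  after r': (1 3 7)(2 5 4 6)
  after g': (1 7 6 2 4)(3 5)
  after f': (1 7 2 4)(3 6)
  after r: (1 3 4 7 6)(2 5)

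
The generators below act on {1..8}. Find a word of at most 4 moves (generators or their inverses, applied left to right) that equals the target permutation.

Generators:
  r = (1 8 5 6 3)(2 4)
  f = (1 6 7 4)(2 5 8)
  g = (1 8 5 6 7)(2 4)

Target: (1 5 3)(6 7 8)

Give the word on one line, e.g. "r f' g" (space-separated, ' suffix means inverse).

  after g: (1 8 5 6 7)(2 4)
  after r: (1 5 3)(6 7 8)

g r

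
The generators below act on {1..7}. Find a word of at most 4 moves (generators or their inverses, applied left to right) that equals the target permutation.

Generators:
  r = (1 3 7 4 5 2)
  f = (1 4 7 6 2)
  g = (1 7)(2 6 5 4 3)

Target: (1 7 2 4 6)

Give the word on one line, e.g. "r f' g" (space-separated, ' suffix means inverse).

f f

  after f: (1 4 7 6 2)
  after f: (1 7 2 4 6)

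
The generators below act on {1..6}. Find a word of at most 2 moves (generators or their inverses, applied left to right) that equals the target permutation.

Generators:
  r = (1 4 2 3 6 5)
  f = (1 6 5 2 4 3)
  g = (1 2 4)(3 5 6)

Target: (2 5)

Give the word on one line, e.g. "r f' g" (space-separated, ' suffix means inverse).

  after g': (1 4 2)(3 6 5)
  after r': (2 5)

g' r'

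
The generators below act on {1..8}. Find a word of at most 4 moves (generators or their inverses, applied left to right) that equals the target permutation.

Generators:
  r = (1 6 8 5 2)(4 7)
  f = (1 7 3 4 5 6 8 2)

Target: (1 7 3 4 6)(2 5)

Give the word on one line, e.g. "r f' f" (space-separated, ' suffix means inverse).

f r' r'

  after f: (1 7 3 4 5 6 8 2)
  after r': (1 4 8 5)(3 7)
  after r': (1 7 3 4 6)(2 5)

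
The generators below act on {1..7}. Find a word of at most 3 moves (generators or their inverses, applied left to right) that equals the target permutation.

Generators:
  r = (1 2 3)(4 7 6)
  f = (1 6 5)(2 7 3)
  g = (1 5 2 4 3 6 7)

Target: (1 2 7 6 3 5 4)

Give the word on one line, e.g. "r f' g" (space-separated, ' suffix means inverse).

  after f: (1 6 5)(2 7 3)
  after g': (1 3 5 7 4 2 6)
  after r': (1 2 7 6 3 5 4)

f g' r'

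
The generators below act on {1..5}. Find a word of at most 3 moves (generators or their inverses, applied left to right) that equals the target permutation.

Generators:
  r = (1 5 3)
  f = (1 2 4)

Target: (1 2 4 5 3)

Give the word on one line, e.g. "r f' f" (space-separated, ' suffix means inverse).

f r

  after f: (1 2 4)
  after r: (1 2 4 5 3)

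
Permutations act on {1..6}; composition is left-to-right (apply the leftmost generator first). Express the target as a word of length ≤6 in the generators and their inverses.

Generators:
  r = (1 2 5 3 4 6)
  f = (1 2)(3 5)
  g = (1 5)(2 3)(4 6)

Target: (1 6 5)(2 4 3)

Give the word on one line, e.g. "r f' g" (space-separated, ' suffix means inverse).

  after f': (1 2)(3 5)
  after r': (2 6 4 3)
  after r': (1 6 3)(2 4 5)
  after f': (1 6 5)(2 4 3)

f' r' r' f'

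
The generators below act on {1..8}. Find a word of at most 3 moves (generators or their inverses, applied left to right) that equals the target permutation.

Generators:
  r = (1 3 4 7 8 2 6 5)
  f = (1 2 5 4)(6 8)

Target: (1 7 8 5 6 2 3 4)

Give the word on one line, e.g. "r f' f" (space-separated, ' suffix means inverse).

f' r

  after f': (1 4 5 2)(6 8)
  after r: (1 7 8 5 6 2 3 4)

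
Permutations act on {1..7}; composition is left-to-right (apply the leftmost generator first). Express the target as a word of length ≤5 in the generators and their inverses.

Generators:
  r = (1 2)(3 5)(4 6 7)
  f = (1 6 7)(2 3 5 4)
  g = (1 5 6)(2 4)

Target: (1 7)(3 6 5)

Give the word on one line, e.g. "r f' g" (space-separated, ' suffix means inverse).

r g' g' r f'

  after r: (1 2)(3 5)(4 6 7)
  after g': (1 4 5 3)(2 6 7)
  after g': (1 2 5 3 6 7 4)
  after r: (2 3 7 6 4)
  after f': (1 7)(3 6 5)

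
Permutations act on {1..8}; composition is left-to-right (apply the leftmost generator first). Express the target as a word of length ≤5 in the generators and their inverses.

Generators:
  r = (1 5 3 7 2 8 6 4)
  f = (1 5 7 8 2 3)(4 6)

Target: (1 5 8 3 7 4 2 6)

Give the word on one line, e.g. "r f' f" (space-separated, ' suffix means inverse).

  after r: (1 5 3 7 2 8 6 4)
  after r: (1 3 2 6)(4 5 7 8)
  after r: (1 7 6 5 2 4 3 8)
  after f': (1 5 8 3 7 4 2 6)

r r r f'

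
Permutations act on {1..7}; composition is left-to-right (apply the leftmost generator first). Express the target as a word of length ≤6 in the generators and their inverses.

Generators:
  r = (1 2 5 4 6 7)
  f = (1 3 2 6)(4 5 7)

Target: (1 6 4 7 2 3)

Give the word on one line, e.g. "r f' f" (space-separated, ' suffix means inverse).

f r' f r' f'

  after f: (1 3 2 6)(4 5 7)
  after r': (1 3)(2 4)(5 6 7)
  after f: (1 2 5)(4 6)
  after r': (5 7 6)
  after f': (1 6 4 7 2 3)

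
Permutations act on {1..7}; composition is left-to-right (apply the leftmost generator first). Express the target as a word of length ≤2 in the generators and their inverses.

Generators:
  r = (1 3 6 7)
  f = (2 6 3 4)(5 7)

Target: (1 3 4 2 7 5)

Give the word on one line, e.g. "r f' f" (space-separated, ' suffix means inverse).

  after f: (2 6 3 4)(5 7)
  after r: (1 3 4 2 7 5)

f r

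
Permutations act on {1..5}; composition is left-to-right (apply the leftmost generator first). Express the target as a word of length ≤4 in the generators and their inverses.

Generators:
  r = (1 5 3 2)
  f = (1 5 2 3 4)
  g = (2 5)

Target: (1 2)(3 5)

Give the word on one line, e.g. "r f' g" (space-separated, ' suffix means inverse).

g r r r

  after g: (2 5)
  after r: (1 5)(2 3)
  after r: (1 3)
  after r: (1 2)(3 5)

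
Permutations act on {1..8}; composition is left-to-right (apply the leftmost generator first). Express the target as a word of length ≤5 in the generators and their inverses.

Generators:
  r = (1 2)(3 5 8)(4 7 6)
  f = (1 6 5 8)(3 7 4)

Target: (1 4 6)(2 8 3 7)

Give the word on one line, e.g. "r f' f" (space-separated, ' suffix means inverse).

  after r': (1 2)(3 8 5)(4 6 7)
  after r': (3 5 8)(4 7 6)
  after f': (1 8 4 3 6 7)
  after r: (1 3 4 5 8 7 2)
  after f': (1 4 6)(2 8 3 7)

r' r' f' r f'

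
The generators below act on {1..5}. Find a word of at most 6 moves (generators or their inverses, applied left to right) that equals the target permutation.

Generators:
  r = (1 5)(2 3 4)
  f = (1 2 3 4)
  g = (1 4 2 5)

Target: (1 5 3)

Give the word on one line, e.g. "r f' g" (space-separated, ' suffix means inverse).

g' f' g r'

  after g': (1 5 2 4)
  after f': (1 5)(2 3)
  after g: (2 3 5 4)
  after r': (1 5 3)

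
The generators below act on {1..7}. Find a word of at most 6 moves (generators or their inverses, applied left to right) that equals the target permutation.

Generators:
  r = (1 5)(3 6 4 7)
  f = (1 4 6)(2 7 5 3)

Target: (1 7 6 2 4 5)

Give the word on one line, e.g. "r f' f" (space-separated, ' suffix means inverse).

  after r: (1 5)(3 6 4 7)
  after f': (1 7 5 6)(2 3 4)
  after r: (1 3 7)(2 6 5 4)
  after f: (1 2)(3 5 6)(4 7)
  after f: (1 7 6 2 4 5)

r f' r f f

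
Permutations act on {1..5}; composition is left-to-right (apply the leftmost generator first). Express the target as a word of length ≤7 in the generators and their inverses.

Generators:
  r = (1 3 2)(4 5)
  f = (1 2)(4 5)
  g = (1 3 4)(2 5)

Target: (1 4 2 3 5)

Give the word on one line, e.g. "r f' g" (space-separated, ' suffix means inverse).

  after f': (1 2)(4 5)
  after r: (2 3)
  after g': (1 4 3 5 2)
  after r': (1 5 3 4)
  after r': (1 4 2 3 5)

f' r g' r' r'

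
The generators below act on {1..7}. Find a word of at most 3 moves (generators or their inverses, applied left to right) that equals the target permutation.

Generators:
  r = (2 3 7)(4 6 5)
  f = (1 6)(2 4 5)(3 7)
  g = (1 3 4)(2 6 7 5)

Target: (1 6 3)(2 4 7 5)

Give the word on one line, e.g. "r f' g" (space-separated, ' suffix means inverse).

g' r

  after g': (1 4 3)(2 5 7 6)
  after r: (1 6 3)(2 4 7 5)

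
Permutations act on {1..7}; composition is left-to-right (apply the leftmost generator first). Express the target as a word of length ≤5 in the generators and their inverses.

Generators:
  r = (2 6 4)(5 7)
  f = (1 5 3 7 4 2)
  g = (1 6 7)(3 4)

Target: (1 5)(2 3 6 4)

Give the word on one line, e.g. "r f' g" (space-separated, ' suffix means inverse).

  after f: (1 5 3 7 4 2)
  after f: (1 3 4)(2 5 7)
  after r': (1 3 6 2 7 4)
  after f': (1 5)(2 3 6 4)

f f r' f'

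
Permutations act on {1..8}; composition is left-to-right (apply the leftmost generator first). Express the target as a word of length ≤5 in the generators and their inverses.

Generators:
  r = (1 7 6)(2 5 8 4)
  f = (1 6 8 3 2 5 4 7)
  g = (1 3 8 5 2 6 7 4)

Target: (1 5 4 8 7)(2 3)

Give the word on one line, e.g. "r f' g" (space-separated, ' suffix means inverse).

g f f

  after g: (1 3 8 5 2 6 7 4)
  after f: (1 2 8 4 6)
  after f: (1 5 4 8 7)(2 3)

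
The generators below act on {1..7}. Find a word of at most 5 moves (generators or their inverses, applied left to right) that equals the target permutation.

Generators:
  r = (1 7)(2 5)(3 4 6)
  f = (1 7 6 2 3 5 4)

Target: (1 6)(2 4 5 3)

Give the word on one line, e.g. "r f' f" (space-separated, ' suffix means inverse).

  after f': (1 4 5 3 2 6 7)
  after f': (1 5 2 7 4 3 6)
  after r: (1 2)(6 7)
  after f': (1 6)(2 4 5 3)

f' f' r f'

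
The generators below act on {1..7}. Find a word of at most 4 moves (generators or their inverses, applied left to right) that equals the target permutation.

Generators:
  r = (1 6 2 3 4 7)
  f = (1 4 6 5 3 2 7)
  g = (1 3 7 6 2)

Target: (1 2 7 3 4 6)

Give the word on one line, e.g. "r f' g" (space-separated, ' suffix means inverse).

  after r: (1 6 2 3 4 7)
  after g: (1 2 7 3 4 6)

r g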